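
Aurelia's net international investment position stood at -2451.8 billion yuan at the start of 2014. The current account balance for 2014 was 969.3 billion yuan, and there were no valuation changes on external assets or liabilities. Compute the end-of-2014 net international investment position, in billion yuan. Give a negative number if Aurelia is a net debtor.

With no valuation effects, change in NIIP = current account = 969.3
End-of-year NIIP = -2451.8 + 969.3 = -1482.5

-1482.5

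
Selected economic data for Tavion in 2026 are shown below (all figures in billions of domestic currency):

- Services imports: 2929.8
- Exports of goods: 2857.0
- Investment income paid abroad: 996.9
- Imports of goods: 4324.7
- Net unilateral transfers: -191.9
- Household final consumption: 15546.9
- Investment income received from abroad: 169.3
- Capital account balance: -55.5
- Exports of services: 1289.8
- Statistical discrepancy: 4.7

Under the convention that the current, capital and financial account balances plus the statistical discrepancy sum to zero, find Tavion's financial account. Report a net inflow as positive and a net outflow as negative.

Goods balance = 2857.0 - 4324.7 = -1467.7
Services balance = 1289.8 - 2929.8 = -1640.0
Trade balance (goods + services) = -1467.7 + (-1640.0) = -3107.7
Net primary income = 169.3 - 996.9 = -827.6
Net secondary income = -191.9
Current account = -3107.7 + (-827.6) + (-191.9) = -4127.2
Financial account = -(-4127.2 + (-55.5) + 4.7) = 4178.0

4178.0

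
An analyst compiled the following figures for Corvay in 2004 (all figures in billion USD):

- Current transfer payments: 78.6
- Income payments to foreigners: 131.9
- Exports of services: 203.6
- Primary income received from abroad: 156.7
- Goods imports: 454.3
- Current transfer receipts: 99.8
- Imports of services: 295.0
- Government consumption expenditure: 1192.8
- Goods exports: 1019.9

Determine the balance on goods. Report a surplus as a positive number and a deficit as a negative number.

565.6

Goods balance = 1019.9 - 454.3 = 565.6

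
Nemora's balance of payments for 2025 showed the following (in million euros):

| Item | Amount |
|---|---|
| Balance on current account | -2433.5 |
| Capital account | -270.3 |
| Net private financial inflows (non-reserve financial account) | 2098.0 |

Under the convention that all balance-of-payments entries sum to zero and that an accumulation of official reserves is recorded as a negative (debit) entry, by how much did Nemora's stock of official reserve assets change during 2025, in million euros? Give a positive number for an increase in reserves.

Official reserve transactions balance = -((-2433.5) + (-270.3) + 2098.0) = 605.8
An accumulation of reserves is recorded as a debit (negative entry), so the change in the stock of reserves is the negative of that balance.
Change in official reserves = -(605.8) = -605.8

-605.8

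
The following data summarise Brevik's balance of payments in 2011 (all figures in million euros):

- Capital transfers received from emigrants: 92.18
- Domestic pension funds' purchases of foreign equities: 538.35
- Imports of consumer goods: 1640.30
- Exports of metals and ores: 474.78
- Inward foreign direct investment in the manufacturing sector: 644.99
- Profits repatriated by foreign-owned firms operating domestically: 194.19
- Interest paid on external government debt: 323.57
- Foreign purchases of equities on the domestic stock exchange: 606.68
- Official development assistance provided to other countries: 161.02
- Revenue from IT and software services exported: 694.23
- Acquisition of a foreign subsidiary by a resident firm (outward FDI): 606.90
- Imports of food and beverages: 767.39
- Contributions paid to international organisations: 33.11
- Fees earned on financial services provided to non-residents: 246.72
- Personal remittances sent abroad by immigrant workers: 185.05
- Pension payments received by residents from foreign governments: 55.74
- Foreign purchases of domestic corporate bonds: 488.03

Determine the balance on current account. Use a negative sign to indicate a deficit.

-1833.16

Goods: -767.39 + 474.78 - 1640.30 = -1932.91
Services: 246.72 + 694.23 = 940.95
Primary income: -194.19 - 323.57 = -517.76
Secondary income: -185.05 + 55.74 - 33.11 - 161.02 = -323.44
Current account = (-1932.91) + 940.95 + (-517.76) + (-323.44) = -1833.16
(Excluded from the current account — capital account: capital transfers received from emigrants 92.18; financial account: domestic pension funds' purchases of foreign equities 538.35, inward foreign direct investment in the manufacturing sector 644.99, foreign purchases of equities on the domestic stock exchange 606.68, acquisition of a foreign subsidiary by a resident firm (outward FDI) 606.90, foreign purchases of domestic corporate bonds 488.03.)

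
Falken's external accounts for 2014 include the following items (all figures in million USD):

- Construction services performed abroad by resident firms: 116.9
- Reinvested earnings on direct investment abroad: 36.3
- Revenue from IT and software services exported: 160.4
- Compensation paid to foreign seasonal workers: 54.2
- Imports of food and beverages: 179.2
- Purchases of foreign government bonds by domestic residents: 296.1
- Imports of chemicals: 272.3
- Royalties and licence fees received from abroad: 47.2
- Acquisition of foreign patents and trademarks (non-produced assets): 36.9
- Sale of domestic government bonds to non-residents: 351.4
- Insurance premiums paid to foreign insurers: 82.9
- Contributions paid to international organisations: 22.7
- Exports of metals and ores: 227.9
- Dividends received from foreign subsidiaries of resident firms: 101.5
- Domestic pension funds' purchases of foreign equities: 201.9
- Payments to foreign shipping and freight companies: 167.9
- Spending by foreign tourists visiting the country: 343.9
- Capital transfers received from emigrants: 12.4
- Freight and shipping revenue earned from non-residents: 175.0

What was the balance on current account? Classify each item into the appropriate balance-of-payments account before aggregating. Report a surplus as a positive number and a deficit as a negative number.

Goods: 227.9 - 179.2 - 272.3 = -223.6
Services: 175.0 - 82.9 + 160.4 + 116.9 + 343.9 + 47.2 - 167.9 = 592.6
Primary income: 36.3 - 54.2 + 101.5 = 83.6
Secondary income: -22.7
Current account = (-223.6) + 592.6 + 83.6 + (-22.7) = 429.9
(Excluded from the current account — financial account: purchases of foreign government bonds by domestic residents 296.1, sale of domestic government bonds to non-residents 351.4, domestic pension funds' purchases of foreign equities 201.9; capital account: acquisition of foreign patents and trademarks (non-produced assets) 36.9, capital transfers received from emigrants 12.4.)

429.9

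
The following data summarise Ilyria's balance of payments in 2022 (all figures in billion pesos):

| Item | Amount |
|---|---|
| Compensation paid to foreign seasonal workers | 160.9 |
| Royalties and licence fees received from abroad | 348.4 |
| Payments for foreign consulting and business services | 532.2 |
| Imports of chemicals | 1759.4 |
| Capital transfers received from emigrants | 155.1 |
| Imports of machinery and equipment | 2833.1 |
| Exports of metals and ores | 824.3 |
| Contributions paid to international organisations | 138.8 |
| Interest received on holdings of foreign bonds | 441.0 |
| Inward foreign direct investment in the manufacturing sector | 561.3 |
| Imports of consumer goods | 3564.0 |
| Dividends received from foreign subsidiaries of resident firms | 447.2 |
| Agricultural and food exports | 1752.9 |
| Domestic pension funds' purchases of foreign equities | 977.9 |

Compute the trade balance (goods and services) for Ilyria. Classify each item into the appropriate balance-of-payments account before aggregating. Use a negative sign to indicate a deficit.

Goods: -1759.4 + 824.3 - 2833.1 - 3564.0 + 1752.9 = -5579.3
Services: -532.2 + 348.4 = -183.8
Trade balance = -5579.3 + (-183.8) = -5763.1
(Excluded from the trade balance — primary income: compensation paid to foreign seasonal workers 160.9, interest received on holdings of foreign bonds 441.0, dividends received from foreign subsidiaries of resident firms 447.2; capital account: capital transfers received from emigrants 155.1; secondary income: contributions paid to international organisations 138.8; financial account: inward foreign direct investment in the manufacturing sector 561.3, domestic pension funds' purchases of foreign equities 977.9.)

-5763.1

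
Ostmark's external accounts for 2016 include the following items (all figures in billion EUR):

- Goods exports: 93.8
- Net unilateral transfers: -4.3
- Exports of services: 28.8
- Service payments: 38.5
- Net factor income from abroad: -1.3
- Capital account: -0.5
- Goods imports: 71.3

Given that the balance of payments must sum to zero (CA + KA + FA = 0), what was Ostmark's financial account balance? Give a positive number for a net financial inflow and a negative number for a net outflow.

-6.7

Goods balance = 93.8 - 71.3 = 22.5
Services balance = 28.8 - 38.5 = -9.7
Trade balance (goods + services) = 22.5 + (-9.7) = 12.8
Net primary income = -1.3
Net secondary income = -4.3
Current account = 12.8 + (-1.3) + (-4.3) = 7.2
Financial account = -(7.2 + (-0.5)) = -6.7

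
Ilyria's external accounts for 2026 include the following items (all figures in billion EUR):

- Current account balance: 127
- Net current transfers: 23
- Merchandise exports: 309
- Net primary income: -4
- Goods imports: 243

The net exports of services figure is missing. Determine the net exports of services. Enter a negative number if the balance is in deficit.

42

Current account = goods balance + services balance + net primary income + net secondary income
Sum of the known components = 85
Net exports of services = CA - (known components) = 127 - 85 = 42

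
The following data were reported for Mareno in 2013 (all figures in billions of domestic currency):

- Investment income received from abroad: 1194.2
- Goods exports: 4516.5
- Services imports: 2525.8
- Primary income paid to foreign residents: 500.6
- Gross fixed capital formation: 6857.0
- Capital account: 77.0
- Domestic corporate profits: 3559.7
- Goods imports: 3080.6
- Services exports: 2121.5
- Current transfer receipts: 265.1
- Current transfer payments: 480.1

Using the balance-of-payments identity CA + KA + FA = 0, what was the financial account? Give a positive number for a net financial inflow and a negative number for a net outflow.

Goods balance = 4516.5 - 3080.6 = 1435.9
Services balance = 2121.5 - 2525.8 = -404.3
Trade balance (goods + services) = 1435.9 + (-404.3) = 1031.6
Net primary income = 1194.2 - 500.6 = 693.6
Net secondary income = 265.1 - 480.1 = -215.0
Current account = 1031.6 + 693.6 + (-215.0) = 1510.2
Financial account = -(1510.2 + 77.0) = -1587.2

-1587.2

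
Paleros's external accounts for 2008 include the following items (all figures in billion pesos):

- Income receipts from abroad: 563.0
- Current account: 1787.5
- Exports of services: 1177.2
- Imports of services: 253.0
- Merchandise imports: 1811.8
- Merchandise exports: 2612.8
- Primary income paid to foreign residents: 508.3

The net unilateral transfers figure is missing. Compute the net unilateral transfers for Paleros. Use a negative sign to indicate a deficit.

Current account = goods balance + services balance + net primary income + net secondary income
Sum of the known components = 1779.9
Net unilateral transfers = CA - (known components) = 1787.5 - 1779.9 = 7.6

7.6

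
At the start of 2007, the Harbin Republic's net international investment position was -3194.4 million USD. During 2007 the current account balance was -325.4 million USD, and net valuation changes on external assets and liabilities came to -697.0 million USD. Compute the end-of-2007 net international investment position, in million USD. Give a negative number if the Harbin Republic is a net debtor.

-4216.8

Change in NIIP = current account + net valuation change = -325.4 + (-697.0) = -1022.4
End-of-year NIIP = -3194.4 + (-1022.4) = -4216.8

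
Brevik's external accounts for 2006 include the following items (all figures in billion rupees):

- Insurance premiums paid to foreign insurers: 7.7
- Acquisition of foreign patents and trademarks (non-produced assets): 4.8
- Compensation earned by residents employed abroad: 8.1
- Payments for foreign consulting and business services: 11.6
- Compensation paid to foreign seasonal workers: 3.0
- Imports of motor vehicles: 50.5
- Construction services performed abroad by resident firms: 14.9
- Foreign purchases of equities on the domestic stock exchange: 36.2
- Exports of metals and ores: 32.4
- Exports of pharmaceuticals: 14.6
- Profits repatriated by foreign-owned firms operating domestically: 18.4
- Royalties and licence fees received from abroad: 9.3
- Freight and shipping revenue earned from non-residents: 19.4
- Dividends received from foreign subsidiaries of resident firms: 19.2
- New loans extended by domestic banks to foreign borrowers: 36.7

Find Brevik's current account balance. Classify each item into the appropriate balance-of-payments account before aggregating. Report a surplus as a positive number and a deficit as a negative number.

Goods: 32.4 + 14.6 - 50.5 = -3.5
Services: -11.6 + 19.4 + 9.3 + 14.9 - 7.7 = 24.3
Primary income: -3.0 - 18.4 + 8.1 + 19.2 = 5.9
Current account = (-3.5) + 24.3 + 5.9 = 26.7
(Excluded from the current account — capital account: acquisition of foreign patents and trademarks (non-produced assets) 4.8; financial account: foreign purchases of equities on the domestic stock exchange 36.2, new loans extended by domestic banks to foreign borrowers 36.7.)

26.7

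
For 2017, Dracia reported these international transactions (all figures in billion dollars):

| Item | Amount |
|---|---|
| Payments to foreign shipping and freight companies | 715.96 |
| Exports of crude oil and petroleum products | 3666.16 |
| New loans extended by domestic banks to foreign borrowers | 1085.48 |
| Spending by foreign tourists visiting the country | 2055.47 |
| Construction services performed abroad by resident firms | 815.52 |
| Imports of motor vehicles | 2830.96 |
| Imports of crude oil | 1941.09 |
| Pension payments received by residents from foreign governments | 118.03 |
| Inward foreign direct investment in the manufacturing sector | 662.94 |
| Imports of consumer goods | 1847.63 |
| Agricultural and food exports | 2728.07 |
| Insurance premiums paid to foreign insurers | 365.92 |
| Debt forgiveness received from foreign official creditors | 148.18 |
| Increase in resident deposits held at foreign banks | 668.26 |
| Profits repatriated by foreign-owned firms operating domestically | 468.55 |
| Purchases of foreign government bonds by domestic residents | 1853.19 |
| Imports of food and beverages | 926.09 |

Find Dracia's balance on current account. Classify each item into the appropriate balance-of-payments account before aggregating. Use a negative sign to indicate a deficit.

Goods: -926.09 - 2830.96 + 2728.07 - 1941.09 - 1847.63 + 3666.16 = -1151.54
Services: -715.96 + 815.52 - 365.92 + 2055.47 = 1789.11
Primary income: -468.55
Secondary income: 118.03
Current account = (-1151.54) + 1789.11 + (-468.55) + 118.03 = 287.05
(Excluded from the current account — financial account: new loans extended by domestic banks to foreign borrowers 1085.48, inward foreign direct investment in the manufacturing sector 662.94, increase in resident deposits held at foreign banks 668.26, purchases of foreign government bonds by domestic residents 1853.19; capital account: debt forgiveness received from foreign official creditors 148.18.)

287.05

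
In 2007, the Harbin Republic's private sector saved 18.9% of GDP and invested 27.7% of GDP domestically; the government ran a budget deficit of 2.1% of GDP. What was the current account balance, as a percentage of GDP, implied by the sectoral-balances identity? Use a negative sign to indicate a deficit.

By the sectoral-balances identity, CA = (S_private - I) + (T - G).
Private balance = 18.9 - 27.7 = -8.8
Government balance (T - G) = -2.1
CA = -8.8 + (-2.1) = -10.9

-10.9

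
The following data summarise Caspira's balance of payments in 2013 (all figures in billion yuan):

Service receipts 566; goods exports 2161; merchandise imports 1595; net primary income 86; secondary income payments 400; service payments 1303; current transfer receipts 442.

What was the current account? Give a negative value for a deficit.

-43

Goods balance = 2161 - 1595 = 566
Services balance = 566 - 1303 = -737
Trade balance (goods + services) = 566 + (-737) = -171
Net primary income = 86
Net secondary income = 442 - 400 = 42
Current account = -171 + 86 + 42 = -43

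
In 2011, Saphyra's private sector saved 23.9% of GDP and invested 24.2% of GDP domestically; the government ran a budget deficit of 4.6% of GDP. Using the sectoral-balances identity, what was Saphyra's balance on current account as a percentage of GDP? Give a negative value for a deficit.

-4.9

By the sectoral-balances identity, CA = (S_private - I) + (T - G).
Private balance = 23.9 - 24.2 = -0.3
Government balance (T - G) = -4.6
CA = -0.3 + (-4.6) = -4.9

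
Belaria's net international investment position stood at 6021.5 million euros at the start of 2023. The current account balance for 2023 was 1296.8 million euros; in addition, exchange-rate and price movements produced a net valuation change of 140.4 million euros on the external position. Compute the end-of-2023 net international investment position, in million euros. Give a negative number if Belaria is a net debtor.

7458.7

Change in NIIP = current account + net valuation change = 1296.8 + 140.4 = 1437.2
End-of-year NIIP = 6021.5 + 1437.2 = 7458.7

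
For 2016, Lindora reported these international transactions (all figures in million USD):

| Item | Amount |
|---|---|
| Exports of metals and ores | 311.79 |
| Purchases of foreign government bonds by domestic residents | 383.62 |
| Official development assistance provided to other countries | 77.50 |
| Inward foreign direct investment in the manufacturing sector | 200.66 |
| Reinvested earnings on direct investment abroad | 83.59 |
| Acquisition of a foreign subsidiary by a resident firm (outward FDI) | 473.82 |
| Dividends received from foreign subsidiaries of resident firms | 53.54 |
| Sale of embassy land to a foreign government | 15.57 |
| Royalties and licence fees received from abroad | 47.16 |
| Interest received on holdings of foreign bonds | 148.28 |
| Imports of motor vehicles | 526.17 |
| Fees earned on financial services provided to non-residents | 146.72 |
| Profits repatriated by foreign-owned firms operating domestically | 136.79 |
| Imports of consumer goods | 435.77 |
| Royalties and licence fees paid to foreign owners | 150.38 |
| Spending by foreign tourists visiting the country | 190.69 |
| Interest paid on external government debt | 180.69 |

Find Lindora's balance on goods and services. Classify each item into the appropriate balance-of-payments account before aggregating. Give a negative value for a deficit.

Goods: -435.77 - 526.17 + 311.79 = -650.15
Services: -150.38 + 146.72 + 190.69 + 47.16 = 234.19
Trade balance = -650.15 + 234.19 = -415.96
(Excluded from the trade balance — financial account: purchases of foreign government bonds by domestic residents 383.62, inward foreign direct investment in the manufacturing sector 200.66, acquisition of a foreign subsidiary by a resident firm (outward FDI) 473.82; secondary income: official development assistance provided to other countries 77.50; primary income: reinvested earnings on direct investment abroad 83.59, dividends received from foreign subsidiaries of resident firms 53.54, interest received on holdings of foreign bonds 148.28, profits repatriated by foreign-owned firms operating domestically 136.79, interest paid on external government debt 180.69; capital account: sale of embassy land to a foreign government 15.57.)

-415.96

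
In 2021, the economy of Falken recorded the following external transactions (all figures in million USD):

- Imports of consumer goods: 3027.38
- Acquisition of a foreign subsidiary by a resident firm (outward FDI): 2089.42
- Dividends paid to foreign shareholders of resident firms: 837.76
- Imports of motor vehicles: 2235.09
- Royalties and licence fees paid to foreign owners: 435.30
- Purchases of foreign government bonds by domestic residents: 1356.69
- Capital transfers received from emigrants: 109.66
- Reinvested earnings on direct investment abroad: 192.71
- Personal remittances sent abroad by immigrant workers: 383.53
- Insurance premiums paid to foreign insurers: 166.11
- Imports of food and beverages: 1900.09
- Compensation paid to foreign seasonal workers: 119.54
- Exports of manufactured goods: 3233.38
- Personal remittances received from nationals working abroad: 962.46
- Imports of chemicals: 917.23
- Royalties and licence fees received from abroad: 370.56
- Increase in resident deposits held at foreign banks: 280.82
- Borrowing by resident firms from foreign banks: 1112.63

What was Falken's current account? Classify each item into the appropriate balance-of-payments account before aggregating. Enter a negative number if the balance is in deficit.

-5262.92

Goods: -1900.09 - 3027.38 - 2235.09 - 917.23 + 3233.38 = -4846.41
Services: -435.30 - 166.11 + 370.56 = -230.85
Primary income: -119.54 + 192.71 - 837.76 = -764.59
Secondary income: -383.53 + 962.46 = 578.93
Current account = (-4846.41) + (-230.85) + (-764.59) + 578.93 = -5262.92
(Excluded from the current account — financial account: acquisition of a foreign subsidiary by a resident firm (outward FDI) 2089.42, purchases of foreign government bonds by domestic residents 1356.69, increase in resident deposits held at foreign banks 280.82, borrowing by resident firms from foreign banks 1112.63; capital account: capital transfers received from emigrants 109.66.)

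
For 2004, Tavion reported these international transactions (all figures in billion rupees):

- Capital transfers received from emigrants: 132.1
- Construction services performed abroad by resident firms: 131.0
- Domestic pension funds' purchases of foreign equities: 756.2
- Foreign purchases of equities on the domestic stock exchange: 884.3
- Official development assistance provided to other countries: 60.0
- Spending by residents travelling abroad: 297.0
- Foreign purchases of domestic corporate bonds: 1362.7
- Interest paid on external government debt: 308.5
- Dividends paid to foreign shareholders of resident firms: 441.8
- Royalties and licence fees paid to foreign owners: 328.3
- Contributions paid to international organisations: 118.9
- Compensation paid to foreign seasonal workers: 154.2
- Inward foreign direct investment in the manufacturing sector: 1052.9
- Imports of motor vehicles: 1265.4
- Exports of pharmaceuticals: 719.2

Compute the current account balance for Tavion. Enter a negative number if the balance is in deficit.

Goods: 719.2 - 1265.4 = -546.2
Services: 131.0 - 297.0 - 328.3 = -494.3
Primary income: -308.5 - 441.8 - 154.2 = -904.5
Secondary income: -118.9 - 60.0 = -178.9
Current account = (-546.2) + (-494.3) + (-904.5) + (-178.9) = -2123.9
(Excluded from the current account — capital account: capital transfers received from emigrants 132.1; financial account: domestic pension funds' purchases of foreign equities 756.2, foreign purchases of equities on the domestic stock exchange 884.3, foreign purchases of domestic corporate bonds 1362.7, inward foreign direct investment in the manufacturing sector 1052.9.)

-2123.9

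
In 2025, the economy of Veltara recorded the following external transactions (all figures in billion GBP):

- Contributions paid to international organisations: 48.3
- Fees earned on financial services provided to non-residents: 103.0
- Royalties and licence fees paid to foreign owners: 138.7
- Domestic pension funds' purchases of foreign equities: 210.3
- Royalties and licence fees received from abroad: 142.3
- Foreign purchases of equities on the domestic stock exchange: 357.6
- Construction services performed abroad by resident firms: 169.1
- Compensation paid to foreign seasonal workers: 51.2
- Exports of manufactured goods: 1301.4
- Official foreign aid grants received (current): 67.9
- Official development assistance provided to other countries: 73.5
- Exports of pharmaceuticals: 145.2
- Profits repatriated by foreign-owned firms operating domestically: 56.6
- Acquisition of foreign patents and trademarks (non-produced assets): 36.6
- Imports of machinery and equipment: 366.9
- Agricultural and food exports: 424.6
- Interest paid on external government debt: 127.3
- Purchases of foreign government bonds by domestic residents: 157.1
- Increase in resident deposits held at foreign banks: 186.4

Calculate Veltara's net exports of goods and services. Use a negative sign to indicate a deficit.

1780.0

Goods: 1301.4 - 366.9 + 145.2 + 424.6 = 1504.3
Services: 169.1 + 142.3 - 138.7 + 103.0 = 275.7
Trade balance = 1504.3 + 275.7 = 1780.0
(Excluded from the trade balance — secondary income: contributions paid to international organisations 48.3, official foreign aid grants received (current) 67.9, official development assistance provided to other countries 73.5; financial account: domestic pension funds' purchases of foreign equities 210.3, foreign purchases of equities on the domestic stock exchange 357.6, purchases of foreign government bonds by domestic residents 157.1, increase in resident deposits held at foreign banks 186.4; primary income: compensation paid to foreign seasonal workers 51.2, profits repatriated by foreign-owned firms operating domestically 56.6, interest paid on external government debt 127.3; capital account: acquisition of foreign patents and trademarks (non-produced assets) 36.6.)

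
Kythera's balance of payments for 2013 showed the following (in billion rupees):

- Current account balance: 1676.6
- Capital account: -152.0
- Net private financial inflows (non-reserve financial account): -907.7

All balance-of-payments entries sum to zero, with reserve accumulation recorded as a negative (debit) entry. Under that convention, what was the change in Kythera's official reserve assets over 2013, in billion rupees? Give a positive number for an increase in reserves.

616.9

Official reserve transactions balance = -(1676.6 + (-152.0) + (-907.7)) = -616.9
An accumulation of reserves is recorded as a debit (negative entry), so the change in the stock of reserves is the negative of that balance.
Change in official reserves = -(-616.9) = 616.9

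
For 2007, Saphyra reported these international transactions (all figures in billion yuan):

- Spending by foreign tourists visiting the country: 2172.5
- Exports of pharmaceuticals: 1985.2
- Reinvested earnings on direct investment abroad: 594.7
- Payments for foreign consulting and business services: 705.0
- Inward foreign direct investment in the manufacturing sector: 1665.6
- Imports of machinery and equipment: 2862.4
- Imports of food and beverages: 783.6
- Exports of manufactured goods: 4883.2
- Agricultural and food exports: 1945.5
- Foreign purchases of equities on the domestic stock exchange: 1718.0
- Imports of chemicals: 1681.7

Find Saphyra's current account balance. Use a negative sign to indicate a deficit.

Goods: -1681.7 + 1945.5 - 2862.4 - 783.6 + 1985.2 + 4883.2 = 3486.2
Services: -705.0 + 2172.5 = 1467.5
Primary income: 594.7
Current account = 3486.2 + 1467.5 + 594.7 = 5548.4
(Excluded from the current account — financial account: inward foreign direct investment in the manufacturing sector 1665.6, foreign purchases of equities on the domestic stock exchange 1718.0.)

5548.4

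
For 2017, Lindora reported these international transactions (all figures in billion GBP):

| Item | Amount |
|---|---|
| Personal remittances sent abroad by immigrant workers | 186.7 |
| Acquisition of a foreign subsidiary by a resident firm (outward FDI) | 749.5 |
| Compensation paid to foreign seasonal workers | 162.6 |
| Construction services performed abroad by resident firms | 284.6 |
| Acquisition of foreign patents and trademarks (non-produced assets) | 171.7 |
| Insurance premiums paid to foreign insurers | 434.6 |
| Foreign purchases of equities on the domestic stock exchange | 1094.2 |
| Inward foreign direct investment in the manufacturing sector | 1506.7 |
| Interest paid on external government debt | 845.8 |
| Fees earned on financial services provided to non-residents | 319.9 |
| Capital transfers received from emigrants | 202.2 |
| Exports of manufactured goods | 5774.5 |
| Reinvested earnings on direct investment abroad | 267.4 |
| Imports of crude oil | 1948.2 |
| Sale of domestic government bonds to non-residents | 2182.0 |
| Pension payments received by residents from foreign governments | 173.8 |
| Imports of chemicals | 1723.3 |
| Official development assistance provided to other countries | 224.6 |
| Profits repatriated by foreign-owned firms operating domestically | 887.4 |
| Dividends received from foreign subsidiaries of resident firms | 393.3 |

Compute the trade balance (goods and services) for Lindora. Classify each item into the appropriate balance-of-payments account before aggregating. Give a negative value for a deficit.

2272.9

Goods: -1948.2 + 5774.5 - 1723.3 = 2103.0
Services: -434.6 + 284.6 + 319.9 = 169.9
Trade balance = 2103.0 + 169.9 = 2272.9
(Excluded from the trade balance — secondary income: personal remittances sent abroad by immigrant workers 186.7, pension payments received by residents from foreign governments 173.8, official development assistance provided to other countries 224.6; financial account: acquisition of a foreign subsidiary by a resident firm (outward FDI) 749.5, foreign purchases of equities on the domestic stock exchange 1094.2, inward foreign direct investment in the manufacturing sector 1506.7, sale of domestic government bonds to non-residents 2182.0; primary income: compensation paid to foreign seasonal workers 162.6, interest paid on external government debt 845.8, reinvested earnings on direct investment abroad 267.4, profits repatriated by foreign-owned firms operating domestically 887.4, dividends received from foreign subsidiaries of resident firms 393.3; capital account: acquisition of foreign patents and trademarks (non-produced assets) 171.7, capital transfers received from emigrants 202.2.)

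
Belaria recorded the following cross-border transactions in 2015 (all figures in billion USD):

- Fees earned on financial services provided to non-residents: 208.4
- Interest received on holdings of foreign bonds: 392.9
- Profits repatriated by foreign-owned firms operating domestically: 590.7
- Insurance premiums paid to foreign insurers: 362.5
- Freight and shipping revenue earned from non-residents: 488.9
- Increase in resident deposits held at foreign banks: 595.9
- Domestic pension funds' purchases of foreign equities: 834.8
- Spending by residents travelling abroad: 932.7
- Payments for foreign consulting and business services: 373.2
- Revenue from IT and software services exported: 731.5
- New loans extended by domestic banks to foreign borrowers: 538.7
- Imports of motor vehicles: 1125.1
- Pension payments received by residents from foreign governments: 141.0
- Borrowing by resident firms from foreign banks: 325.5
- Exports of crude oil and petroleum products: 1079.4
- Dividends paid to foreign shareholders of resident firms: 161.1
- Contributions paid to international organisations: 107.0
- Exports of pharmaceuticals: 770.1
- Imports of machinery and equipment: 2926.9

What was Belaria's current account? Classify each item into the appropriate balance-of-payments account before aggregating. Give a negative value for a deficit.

-2767.0

Goods: 770.1 - 2926.9 + 1079.4 - 1125.1 = -2202.5
Services: 488.9 - 932.7 + 208.4 - 362.5 + 731.5 - 373.2 = -239.6
Primary income: -161.1 + 392.9 - 590.7 = -358.9
Secondary income: -107.0 + 141.0 = 34.0
Current account = (-2202.5) + (-239.6) + (-358.9) + 34.0 = -2767.0
(Excluded from the current account — financial account: increase in resident deposits held at foreign banks 595.9, domestic pension funds' purchases of foreign equities 834.8, new loans extended by domestic banks to foreign borrowers 538.7, borrowing by resident firms from foreign banks 325.5.)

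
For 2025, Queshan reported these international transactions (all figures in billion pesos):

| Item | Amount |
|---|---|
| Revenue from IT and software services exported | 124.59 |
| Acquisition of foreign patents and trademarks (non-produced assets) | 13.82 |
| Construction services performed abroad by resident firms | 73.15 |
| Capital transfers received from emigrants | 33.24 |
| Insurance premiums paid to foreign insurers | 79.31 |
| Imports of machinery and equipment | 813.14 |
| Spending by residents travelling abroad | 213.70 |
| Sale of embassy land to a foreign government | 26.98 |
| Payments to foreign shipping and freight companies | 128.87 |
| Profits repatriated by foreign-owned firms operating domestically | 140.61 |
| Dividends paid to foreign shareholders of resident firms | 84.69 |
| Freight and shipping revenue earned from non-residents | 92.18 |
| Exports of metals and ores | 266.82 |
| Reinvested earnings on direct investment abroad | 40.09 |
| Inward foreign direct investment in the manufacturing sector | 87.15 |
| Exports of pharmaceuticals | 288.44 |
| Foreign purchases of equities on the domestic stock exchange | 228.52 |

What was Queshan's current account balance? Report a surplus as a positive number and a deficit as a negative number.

Goods: 288.44 + 266.82 - 813.14 = -257.88
Services: 124.59 - 213.70 + 92.18 - 79.31 - 128.87 + 73.15 = -131.96
Primary income: -84.69 - 140.61 + 40.09 = -185.21
Current account = (-257.88) + (-131.96) + (-185.21) = -575.05
(Excluded from the current account — capital account: acquisition of foreign patents and trademarks (non-produced assets) 13.82, capital transfers received from emigrants 33.24, sale of embassy land to a foreign government 26.98; financial account: inward foreign direct investment in the manufacturing sector 87.15, foreign purchases of equities on the domestic stock exchange 228.52.)

-575.05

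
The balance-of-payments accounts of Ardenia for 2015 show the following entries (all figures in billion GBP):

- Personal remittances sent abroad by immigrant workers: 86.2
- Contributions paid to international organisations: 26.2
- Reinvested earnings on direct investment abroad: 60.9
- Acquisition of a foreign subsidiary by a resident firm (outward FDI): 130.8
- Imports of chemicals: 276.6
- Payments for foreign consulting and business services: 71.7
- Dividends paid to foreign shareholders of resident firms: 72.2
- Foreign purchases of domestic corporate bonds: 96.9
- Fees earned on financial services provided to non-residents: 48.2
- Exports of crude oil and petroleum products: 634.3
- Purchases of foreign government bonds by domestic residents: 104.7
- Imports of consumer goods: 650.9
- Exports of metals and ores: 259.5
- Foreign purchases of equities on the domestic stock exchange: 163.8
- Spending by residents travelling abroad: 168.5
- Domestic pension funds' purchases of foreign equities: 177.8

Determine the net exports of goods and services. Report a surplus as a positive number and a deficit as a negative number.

-225.7

Goods: -650.9 + 634.3 + 259.5 - 276.6 = -33.7
Services: -71.7 - 168.5 + 48.2 = -192.0
Trade balance = -33.7 + (-192.0) = -225.7
(Excluded from the trade balance — secondary income: personal remittances sent abroad by immigrant workers 86.2, contributions paid to international organisations 26.2; primary income: reinvested earnings on direct investment abroad 60.9, dividends paid to foreign shareholders of resident firms 72.2; financial account: acquisition of a foreign subsidiary by a resident firm (outward FDI) 130.8, foreign purchases of domestic corporate bonds 96.9, purchases of foreign government bonds by domestic residents 104.7, foreign purchases of equities on the domestic stock exchange 163.8, domestic pension funds' purchases of foreign equities 177.8.)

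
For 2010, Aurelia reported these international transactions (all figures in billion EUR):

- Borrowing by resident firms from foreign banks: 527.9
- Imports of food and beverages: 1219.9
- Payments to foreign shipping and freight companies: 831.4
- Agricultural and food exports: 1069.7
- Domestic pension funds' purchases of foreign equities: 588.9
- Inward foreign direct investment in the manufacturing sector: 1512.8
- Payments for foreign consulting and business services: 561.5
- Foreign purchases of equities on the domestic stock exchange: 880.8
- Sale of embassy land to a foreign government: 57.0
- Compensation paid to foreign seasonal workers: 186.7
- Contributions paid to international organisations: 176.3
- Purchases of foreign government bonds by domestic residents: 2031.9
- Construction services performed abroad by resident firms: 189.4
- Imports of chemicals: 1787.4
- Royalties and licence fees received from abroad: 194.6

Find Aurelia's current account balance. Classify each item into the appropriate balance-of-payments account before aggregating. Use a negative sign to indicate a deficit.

Goods: 1069.7 - 1787.4 - 1219.9 = -1937.6
Services: -561.5 - 831.4 + 194.6 + 189.4 = -1008.9
Primary income: -186.7
Secondary income: -176.3
Current account = (-1937.6) + (-1008.9) + (-186.7) + (-176.3) = -3309.5
(Excluded from the current account — financial account: borrowing by resident firms from foreign banks 527.9, domestic pension funds' purchases of foreign equities 588.9, inward foreign direct investment in the manufacturing sector 1512.8, foreign purchases of equities on the domestic stock exchange 880.8, purchases of foreign government bonds by domestic residents 2031.9; capital account: sale of embassy land to a foreign government 57.0.)

-3309.5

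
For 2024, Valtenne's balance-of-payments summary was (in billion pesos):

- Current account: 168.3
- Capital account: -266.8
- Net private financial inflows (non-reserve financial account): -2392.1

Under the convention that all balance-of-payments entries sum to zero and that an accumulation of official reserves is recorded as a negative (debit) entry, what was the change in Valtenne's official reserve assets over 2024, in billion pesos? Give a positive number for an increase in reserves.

-2490.6

Official reserve transactions balance = -(168.3 + (-266.8) + (-2392.1)) = 2490.6
An accumulation of reserves is recorded as a debit (negative entry), so the change in the stock of reserves is the negative of that balance.
Change in official reserves = -(2490.6) = -2490.6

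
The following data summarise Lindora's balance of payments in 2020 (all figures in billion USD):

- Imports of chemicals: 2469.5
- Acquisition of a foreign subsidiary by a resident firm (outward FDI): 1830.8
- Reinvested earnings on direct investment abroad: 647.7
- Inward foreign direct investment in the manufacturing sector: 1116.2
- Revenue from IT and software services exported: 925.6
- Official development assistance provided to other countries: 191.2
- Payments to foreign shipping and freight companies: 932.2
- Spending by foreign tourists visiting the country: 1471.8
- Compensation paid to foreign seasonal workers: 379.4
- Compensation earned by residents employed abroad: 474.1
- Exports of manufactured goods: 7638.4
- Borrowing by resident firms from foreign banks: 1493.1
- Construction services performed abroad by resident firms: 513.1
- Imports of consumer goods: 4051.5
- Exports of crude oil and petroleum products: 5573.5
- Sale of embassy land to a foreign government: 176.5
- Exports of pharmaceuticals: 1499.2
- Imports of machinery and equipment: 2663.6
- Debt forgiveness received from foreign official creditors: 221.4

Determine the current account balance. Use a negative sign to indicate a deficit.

8056.0

Goods: 7638.4 + 1499.2 - 4051.5 - 2663.6 - 2469.5 + 5573.5 = 5526.5
Services: -932.2 + 1471.8 + 513.1 + 925.6 = 1978.3
Primary income: -379.4 + 474.1 + 647.7 = 742.4
Secondary income: -191.2
Current account = 5526.5 + 1978.3 + 742.4 + (-191.2) = 8056.0
(Excluded from the current account — financial account: acquisition of a foreign subsidiary by a resident firm (outward FDI) 1830.8, inward foreign direct investment in the manufacturing sector 1116.2, borrowing by resident firms from foreign banks 1493.1; capital account: sale of embassy land to a foreign government 176.5, debt forgiveness received from foreign official creditors 221.4.)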